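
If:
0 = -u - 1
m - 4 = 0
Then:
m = 4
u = -1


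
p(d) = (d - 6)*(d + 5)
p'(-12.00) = -25.00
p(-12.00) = 126.00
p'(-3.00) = -7.00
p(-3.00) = -18.00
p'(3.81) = 6.62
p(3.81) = -19.29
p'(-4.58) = -10.16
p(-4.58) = -4.44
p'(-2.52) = -6.04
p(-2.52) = -21.13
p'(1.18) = 1.36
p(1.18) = -29.79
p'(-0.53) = -2.06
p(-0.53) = -29.19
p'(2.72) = 4.44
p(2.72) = -25.32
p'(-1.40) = -3.80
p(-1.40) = -26.64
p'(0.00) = -1.00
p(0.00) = -30.00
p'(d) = 2*d - 1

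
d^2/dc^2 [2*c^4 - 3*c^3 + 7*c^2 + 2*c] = 24*c^2 - 18*c + 14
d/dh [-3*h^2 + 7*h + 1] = 7 - 6*h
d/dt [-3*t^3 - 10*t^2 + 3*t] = -9*t^2 - 20*t + 3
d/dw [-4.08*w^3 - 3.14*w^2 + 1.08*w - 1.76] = -12.24*w^2 - 6.28*w + 1.08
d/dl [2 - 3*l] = -3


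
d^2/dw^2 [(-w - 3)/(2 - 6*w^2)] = 9*(4*w^2*(w + 3) - (w + 1)*(3*w^2 - 1))/(3*w^2 - 1)^3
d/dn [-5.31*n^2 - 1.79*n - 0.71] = -10.62*n - 1.79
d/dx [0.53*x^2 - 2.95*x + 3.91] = 1.06*x - 2.95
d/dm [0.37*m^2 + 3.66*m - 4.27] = 0.74*m + 3.66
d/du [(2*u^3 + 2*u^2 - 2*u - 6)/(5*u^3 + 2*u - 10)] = 2*(-5*u^4 + 14*u^3 + 17*u^2 - 20*u + 16)/(25*u^6 + 20*u^4 - 100*u^3 + 4*u^2 - 40*u + 100)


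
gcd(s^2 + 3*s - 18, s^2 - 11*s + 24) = s - 3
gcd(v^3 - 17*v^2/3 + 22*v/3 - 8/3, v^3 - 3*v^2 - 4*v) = v - 4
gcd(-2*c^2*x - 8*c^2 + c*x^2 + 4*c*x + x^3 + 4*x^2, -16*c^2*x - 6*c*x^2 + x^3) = 2*c + x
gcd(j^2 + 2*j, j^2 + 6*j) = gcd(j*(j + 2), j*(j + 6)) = j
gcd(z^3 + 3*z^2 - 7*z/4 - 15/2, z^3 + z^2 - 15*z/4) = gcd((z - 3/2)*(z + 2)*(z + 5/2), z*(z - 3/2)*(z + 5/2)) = z^2 + z - 15/4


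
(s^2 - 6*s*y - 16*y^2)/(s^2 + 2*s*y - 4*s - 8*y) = (s - 8*y)/(s - 4)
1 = 1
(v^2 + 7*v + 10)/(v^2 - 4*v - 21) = (v^2 + 7*v + 10)/(v^2 - 4*v - 21)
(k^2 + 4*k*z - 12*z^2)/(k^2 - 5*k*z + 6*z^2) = (-k - 6*z)/(-k + 3*z)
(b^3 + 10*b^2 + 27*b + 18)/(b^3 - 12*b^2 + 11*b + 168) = (b^2 + 7*b + 6)/(b^2 - 15*b + 56)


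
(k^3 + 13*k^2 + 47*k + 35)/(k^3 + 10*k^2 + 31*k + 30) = (k^2 + 8*k + 7)/(k^2 + 5*k + 6)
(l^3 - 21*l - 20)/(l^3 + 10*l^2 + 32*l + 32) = (l^2 - 4*l - 5)/(l^2 + 6*l + 8)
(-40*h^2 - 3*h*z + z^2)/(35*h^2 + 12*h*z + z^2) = (-8*h + z)/(7*h + z)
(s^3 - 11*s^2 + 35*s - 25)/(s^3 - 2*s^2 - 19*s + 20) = (s - 5)/(s + 4)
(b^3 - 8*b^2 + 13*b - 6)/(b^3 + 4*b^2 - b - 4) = (b^2 - 7*b + 6)/(b^2 + 5*b + 4)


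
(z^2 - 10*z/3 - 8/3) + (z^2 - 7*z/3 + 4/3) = 2*z^2 - 17*z/3 - 4/3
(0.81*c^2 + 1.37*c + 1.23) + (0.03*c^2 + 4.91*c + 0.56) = 0.84*c^2 + 6.28*c + 1.79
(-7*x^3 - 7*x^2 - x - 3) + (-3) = -7*x^3 - 7*x^2 - x - 6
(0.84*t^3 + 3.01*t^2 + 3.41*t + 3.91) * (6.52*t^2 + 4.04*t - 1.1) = 5.4768*t^5 + 23.0188*t^4 + 33.4696*t^3 + 35.9586*t^2 + 12.0454*t - 4.301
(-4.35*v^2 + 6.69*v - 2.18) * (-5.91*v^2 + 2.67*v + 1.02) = 25.7085*v^4 - 51.1524*v^3 + 26.3091*v^2 + 1.0032*v - 2.2236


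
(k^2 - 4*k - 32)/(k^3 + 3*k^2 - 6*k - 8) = (k - 8)/(k^2 - k - 2)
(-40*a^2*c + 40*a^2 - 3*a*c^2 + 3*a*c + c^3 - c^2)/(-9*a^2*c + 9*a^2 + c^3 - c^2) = (40*a^2 + 3*a*c - c^2)/(9*a^2 - c^2)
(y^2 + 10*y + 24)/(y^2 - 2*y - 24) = (y + 6)/(y - 6)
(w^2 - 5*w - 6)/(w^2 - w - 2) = (w - 6)/(w - 2)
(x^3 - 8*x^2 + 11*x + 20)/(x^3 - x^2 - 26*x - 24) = (x^2 - 9*x + 20)/(x^2 - 2*x - 24)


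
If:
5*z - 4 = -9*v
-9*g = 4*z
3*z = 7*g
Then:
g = 0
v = 4/9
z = 0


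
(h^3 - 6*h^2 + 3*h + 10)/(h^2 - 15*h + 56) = (h^3 - 6*h^2 + 3*h + 10)/(h^2 - 15*h + 56)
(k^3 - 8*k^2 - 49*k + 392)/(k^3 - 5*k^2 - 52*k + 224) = (k - 7)/(k - 4)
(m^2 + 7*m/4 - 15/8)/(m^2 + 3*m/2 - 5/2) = (m - 3/4)/(m - 1)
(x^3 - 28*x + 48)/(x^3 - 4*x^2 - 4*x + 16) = (x + 6)/(x + 2)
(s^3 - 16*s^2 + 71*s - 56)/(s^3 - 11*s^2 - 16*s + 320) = (s^2 - 8*s + 7)/(s^2 - 3*s - 40)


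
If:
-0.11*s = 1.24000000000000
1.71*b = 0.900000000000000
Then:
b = 0.53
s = -11.27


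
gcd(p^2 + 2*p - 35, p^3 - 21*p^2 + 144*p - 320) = p - 5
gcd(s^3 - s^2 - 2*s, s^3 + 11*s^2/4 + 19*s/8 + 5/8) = s + 1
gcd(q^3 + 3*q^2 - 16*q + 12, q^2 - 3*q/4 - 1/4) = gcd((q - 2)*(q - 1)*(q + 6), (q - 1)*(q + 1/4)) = q - 1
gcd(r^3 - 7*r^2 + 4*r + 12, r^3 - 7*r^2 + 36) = r - 6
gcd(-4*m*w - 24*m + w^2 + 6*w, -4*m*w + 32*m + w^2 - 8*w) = -4*m + w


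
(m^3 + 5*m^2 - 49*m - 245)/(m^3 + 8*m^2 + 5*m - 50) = (m^2 - 49)/(m^2 + 3*m - 10)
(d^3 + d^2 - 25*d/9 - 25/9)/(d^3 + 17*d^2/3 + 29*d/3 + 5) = (d - 5/3)/(d + 3)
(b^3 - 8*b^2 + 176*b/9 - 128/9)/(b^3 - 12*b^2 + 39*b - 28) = (b^2 - 4*b + 32/9)/(b^2 - 8*b + 7)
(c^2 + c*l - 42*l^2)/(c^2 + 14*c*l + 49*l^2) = (c - 6*l)/(c + 7*l)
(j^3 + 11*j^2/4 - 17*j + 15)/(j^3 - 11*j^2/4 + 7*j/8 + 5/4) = 2*(j + 6)/(2*j + 1)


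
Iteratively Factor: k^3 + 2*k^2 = (k)*(k^2 + 2*k) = k*(k + 2)*(k)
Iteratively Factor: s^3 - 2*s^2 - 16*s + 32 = (s - 2)*(s^2 - 16) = (s - 4)*(s - 2)*(s + 4)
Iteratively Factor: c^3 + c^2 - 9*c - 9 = (c - 3)*(c^2 + 4*c + 3) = (c - 3)*(c + 3)*(c + 1)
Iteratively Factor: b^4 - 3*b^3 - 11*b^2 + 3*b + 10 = (b - 5)*(b^3 + 2*b^2 - b - 2) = (b - 5)*(b + 1)*(b^2 + b - 2) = (b - 5)*(b + 1)*(b + 2)*(b - 1)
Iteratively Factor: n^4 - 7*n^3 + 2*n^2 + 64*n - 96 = (n - 2)*(n^3 - 5*n^2 - 8*n + 48) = (n - 2)*(n + 3)*(n^2 - 8*n + 16) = (n - 4)*(n - 2)*(n + 3)*(n - 4)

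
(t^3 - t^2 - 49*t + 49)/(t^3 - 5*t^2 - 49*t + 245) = (t - 1)/(t - 5)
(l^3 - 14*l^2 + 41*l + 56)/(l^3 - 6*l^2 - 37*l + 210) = (l^2 - 7*l - 8)/(l^2 + l - 30)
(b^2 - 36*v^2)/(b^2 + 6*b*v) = (b - 6*v)/b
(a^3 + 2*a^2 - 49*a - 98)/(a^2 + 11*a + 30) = (a^3 + 2*a^2 - 49*a - 98)/(a^2 + 11*a + 30)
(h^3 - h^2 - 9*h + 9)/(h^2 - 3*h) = h + 2 - 3/h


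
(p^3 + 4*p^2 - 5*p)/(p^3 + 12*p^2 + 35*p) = (p - 1)/(p + 7)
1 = 1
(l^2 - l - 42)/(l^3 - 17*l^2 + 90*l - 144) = (l^2 - l - 42)/(l^3 - 17*l^2 + 90*l - 144)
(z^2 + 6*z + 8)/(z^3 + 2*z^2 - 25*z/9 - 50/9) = 9*(z + 4)/(9*z^2 - 25)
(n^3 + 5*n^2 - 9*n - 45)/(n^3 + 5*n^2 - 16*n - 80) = (n^2 - 9)/(n^2 - 16)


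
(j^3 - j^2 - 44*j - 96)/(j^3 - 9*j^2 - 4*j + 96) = (j + 4)/(j - 4)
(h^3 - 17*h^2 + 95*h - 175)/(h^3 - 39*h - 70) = (h^2 - 10*h + 25)/(h^2 + 7*h + 10)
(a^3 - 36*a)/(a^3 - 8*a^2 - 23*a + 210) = a*(a + 6)/(a^2 - 2*a - 35)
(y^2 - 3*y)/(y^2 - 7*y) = (y - 3)/(y - 7)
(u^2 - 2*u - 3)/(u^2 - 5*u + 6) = (u + 1)/(u - 2)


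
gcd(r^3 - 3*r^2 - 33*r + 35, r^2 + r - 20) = r + 5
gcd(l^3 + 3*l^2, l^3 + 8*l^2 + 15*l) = l^2 + 3*l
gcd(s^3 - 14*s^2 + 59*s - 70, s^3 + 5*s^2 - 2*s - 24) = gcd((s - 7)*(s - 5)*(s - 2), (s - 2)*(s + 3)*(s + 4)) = s - 2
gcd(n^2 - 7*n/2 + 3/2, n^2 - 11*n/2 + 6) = 1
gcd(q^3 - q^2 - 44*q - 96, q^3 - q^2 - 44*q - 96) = q^3 - q^2 - 44*q - 96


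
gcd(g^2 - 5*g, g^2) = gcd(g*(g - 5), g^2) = g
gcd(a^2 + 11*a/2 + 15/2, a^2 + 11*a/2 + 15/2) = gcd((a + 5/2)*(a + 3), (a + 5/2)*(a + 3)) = a^2 + 11*a/2 + 15/2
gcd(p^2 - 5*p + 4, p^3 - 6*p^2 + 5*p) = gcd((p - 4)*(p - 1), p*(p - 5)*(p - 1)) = p - 1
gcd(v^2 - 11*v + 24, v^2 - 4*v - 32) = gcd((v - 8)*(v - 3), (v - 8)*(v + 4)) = v - 8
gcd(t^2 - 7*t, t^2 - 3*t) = t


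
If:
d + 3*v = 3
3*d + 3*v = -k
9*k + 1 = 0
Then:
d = -13/9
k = -1/9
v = 40/27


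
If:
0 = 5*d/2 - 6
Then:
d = 12/5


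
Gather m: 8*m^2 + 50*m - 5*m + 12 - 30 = 8*m^2 + 45*m - 18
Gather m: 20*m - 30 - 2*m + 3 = 18*m - 27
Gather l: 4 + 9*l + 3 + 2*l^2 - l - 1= 2*l^2 + 8*l + 6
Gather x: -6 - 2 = -8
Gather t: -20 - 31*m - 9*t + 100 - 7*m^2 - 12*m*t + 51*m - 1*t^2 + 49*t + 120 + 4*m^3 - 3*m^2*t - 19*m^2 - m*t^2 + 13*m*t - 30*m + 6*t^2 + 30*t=4*m^3 - 26*m^2 - 10*m + t^2*(5 - m) + t*(-3*m^2 + m + 70) + 200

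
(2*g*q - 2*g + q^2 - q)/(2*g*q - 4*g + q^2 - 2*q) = (q - 1)/(q - 2)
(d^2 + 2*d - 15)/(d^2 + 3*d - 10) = (d - 3)/(d - 2)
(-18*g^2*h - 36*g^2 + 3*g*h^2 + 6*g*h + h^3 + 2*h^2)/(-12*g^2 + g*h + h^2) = (6*g*h + 12*g + h^2 + 2*h)/(4*g + h)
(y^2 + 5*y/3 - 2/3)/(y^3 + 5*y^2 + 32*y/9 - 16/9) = 3*(y + 2)/(3*y^2 + 16*y + 16)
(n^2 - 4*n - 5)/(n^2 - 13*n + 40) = (n + 1)/(n - 8)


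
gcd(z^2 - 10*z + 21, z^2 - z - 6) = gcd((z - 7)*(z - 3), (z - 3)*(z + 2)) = z - 3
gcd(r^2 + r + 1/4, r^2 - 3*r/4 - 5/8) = r + 1/2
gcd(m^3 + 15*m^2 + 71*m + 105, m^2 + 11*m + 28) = m + 7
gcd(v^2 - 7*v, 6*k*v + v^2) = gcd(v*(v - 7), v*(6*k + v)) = v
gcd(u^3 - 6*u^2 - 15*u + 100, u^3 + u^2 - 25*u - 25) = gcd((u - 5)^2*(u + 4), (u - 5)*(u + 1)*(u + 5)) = u - 5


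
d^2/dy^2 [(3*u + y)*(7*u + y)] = 2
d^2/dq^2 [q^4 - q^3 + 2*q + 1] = 6*q*(2*q - 1)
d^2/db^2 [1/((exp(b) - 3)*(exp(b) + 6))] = (4*exp(3*b) + 9*exp(2*b) + 81*exp(b) + 54)*exp(b)/(exp(6*b) + 9*exp(5*b) - 27*exp(4*b) - 297*exp(3*b) + 486*exp(2*b) + 2916*exp(b) - 5832)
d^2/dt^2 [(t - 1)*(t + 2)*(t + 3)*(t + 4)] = 12*t^2 + 48*t + 34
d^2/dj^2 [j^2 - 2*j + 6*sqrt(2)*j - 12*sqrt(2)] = 2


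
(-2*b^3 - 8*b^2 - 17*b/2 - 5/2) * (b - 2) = -2*b^4 - 4*b^3 + 15*b^2/2 + 29*b/2 + 5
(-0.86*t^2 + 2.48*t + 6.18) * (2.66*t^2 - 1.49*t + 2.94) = -2.2876*t^4 + 7.8782*t^3 + 10.2152*t^2 - 1.917*t + 18.1692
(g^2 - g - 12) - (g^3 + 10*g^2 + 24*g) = -g^3 - 9*g^2 - 25*g - 12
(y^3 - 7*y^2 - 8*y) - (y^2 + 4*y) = y^3 - 8*y^2 - 12*y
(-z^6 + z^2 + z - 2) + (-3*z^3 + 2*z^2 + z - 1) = -z^6 - 3*z^3 + 3*z^2 + 2*z - 3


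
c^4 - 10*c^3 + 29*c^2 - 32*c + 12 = (c - 6)*(c - 2)*(c - 1)^2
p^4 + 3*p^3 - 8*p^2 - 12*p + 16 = (p - 2)*(p - 1)*(p + 2)*(p + 4)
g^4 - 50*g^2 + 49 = (g - 7)*(g - 1)*(g + 1)*(g + 7)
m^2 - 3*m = m*(m - 3)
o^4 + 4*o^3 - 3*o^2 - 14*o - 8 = (o - 2)*(o + 1)^2*(o + 4)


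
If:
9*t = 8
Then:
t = 8/9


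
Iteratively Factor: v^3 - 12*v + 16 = (v - 2)*(v^2 + 2*v - 8) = (v - 2)*(v + 4)*(v - 2)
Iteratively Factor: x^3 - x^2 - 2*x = (x - 2)*(x^2 + x) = (x - 2)*(x + 1)*(x)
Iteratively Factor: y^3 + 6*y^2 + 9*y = (y + 3)*(y^2 + 3*y) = y*(y + 3)*(y + 3)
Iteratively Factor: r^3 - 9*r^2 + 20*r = (r - 5)*(r^2 - 4*r) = (r - 5)*(r - 4)*(r)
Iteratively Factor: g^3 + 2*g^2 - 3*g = (g - 1)*(g^2 + 3*g) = g*(g - 1)*(g + 3)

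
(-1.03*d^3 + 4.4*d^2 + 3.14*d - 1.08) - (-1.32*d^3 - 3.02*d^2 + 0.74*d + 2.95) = 0.29*d^3 + 7.42*d^2 + 2.4*d - 4.03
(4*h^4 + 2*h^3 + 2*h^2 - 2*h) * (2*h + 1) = 8*h^5 + 8*h^4 + 6*h^3 - 2*h^2 - 2*h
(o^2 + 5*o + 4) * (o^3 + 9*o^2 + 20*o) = o^5 + 14*o^4 + 69*o^3 + 136*o^2 + 80*o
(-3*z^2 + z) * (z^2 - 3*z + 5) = -3*z^4 + 10*z^3 - 18*z^2 + 5*z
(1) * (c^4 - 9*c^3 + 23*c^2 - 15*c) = c^4 - 9*c^3 + 23*c^2 - 15*c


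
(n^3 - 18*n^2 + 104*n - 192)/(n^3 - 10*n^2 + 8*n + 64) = (n - 6)/(n + 2)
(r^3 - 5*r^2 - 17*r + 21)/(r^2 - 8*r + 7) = r + 3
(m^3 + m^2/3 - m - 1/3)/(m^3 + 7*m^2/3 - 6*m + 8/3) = (3*m^2 + 4*m + 1)/(3*m^2 + 10*m - 8)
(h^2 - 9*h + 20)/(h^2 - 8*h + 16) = (h - 5)/(h - 4)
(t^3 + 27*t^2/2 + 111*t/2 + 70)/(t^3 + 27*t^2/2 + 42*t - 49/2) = (2*t^2 + 13*t + 20)/(2*t^2 + 13*t - 7)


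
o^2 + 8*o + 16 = (o + 4)^2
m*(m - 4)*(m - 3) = m^3 - 7*m^2 + 12*m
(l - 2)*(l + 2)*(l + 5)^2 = l^4 + 10*l^3 + 21*l^2 - 40*l - 100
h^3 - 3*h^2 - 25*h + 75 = (h - 5)*(h - 3)*(h + 5)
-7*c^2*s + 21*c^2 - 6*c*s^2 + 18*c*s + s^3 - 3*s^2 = (-7*c + s)*(c + s)*(s - 3)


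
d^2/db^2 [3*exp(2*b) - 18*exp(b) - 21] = (12*exp(b) - 18)*exp(b)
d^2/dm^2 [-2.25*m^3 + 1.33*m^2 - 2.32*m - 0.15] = 2.66 - 13.5*m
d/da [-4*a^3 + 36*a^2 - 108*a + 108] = -12*a^2 + 72*a - 108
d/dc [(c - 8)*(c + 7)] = 2*c - 1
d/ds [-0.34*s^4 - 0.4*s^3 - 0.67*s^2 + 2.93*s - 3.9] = -1.36*s^3 - 1.2*s^2 - 1.34*s + 2.93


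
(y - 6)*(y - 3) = y^2 - 9*y + 18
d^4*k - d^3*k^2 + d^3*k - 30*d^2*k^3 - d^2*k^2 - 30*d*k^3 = d*(d - 6*k)*(d + 5*k)*(d*k + k)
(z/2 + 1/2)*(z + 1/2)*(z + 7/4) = z^3/2 + 13*z^2/8 + 25*z/16 + 7/16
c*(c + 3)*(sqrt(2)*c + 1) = sqrt(2)*c^3 + c^2 + 3*sqrt(2)*c^2 + 3*c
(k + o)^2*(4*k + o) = 4*k^3 + 9*k^2*o + 6*k*o^2 + o^3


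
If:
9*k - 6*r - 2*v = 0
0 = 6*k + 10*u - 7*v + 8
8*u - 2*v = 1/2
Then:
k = 3*v/4 - 23/16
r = 19*v/24 - 69/32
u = v/4 + 1/16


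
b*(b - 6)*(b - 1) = b^3 - 7*b^2 + 6*b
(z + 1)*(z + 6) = z^2 + 7*z + 6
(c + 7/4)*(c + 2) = c^2 + 15*c/4 + 7/2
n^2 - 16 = (n - 4)*(n + 4)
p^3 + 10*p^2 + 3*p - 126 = (p - 3)*(p + 6)*(p + 7)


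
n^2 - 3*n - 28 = (n - 7)*(n + 4)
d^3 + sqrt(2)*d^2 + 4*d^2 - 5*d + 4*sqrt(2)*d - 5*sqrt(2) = (d - 1)*(d + 5)*(d + sqrt(2))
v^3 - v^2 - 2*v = v*(v - 2)*(v + 1)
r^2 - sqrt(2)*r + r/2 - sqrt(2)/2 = (r + 1/2)*(r - sqrt(2))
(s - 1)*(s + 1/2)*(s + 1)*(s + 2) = s^4 + 5*s^3/2 - 5*s/2 - 1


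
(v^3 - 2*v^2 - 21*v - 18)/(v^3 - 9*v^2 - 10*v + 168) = (v^2 + 4*v + 3)/(v^2 - 3*v - 28)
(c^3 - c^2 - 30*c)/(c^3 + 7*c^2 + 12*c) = (c^2 - c - 30)/(c^2 + 7*c + 12)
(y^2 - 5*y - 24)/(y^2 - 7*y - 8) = (y + 3)/(y + 1)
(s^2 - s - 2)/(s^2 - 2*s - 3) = (s - 2)/(s - 3)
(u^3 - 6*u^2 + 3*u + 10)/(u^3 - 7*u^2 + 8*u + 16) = (u^2 - 7*u + 10)/(u^2 - 8*u + 16)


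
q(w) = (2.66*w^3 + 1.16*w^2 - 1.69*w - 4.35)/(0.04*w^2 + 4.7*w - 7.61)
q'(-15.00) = -19.08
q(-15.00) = 125.82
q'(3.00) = 3.59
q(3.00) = 10.63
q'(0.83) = -0.35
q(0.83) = 0.93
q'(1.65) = -503.30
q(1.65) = 31.39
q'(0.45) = 0.55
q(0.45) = 0.84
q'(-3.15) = -2.54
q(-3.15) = 3.21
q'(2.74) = 2.96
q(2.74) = 9.78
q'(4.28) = 5.39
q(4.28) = 16.48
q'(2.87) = 3.30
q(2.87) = 10.19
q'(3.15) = 3.87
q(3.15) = 11.19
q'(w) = (-0.08*w - 4.7)*(2.66*w^3 + 1.16*w^2 - 1.69*w - 4.35)/(0.04*w^2 + 4.7*w - 7.61)^2 + (7.98*w^2 + 2.32*w - 1.69)/(0.04*w^2 + 4.7*w - 7.61) = (0.1064*w^4 + 25.004*w^3 - 55.2082*w^2 - 17.3072*w + 33.3059)/(0.0016*w^4 + 0.376*w^3 + 21.4812*w^2 - 71.534*w + 57.9121)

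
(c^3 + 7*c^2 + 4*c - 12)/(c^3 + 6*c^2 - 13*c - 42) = (c^2 + 5*c - 6)/(c^2 + 4*c - 21)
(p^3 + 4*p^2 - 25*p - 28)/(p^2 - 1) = (p^2 + 3*p - 28)/(p - 1)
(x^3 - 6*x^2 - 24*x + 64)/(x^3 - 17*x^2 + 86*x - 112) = (x + 4)/(x - 7)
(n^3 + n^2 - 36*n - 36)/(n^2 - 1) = (n^2 - 36)/(n - 1)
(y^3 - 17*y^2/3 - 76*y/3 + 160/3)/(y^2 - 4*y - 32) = y - 5/3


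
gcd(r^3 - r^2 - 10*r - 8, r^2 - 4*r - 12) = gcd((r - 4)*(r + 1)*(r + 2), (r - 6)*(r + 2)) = r + 2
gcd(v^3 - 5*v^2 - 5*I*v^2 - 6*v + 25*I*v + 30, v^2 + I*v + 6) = v - 2*I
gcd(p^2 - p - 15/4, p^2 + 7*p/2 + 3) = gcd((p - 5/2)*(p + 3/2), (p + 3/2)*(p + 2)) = p + 3/2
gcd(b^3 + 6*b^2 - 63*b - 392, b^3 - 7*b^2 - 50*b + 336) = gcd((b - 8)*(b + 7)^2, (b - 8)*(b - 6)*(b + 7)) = b^2 - b - 56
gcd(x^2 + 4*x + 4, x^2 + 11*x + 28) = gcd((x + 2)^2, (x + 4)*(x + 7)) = 1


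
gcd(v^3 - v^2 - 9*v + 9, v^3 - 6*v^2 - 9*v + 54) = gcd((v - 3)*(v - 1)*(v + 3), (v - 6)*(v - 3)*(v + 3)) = v^2 - 9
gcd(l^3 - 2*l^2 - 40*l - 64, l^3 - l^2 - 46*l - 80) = l^2 - 6*l - 16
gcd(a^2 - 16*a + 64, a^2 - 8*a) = a - 8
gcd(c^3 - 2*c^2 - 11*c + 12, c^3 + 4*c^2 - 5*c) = c - 1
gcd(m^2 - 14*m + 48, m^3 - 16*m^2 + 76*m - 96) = m^2 - 14*m + 48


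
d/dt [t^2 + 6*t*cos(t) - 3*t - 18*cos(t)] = -6*t*sin(t) + 2*t + 18*sin(t) + 6*cos(t) - 3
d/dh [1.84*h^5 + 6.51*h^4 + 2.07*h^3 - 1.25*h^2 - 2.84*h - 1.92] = 9.2*h^4 + 26.04*h^3 + 6.21*h^2 - 2.5*h - 2.84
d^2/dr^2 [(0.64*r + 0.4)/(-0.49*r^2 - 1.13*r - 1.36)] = (-(0.64*r + 0.4)*(0.98*r + 1.13)*(1.96*r + 2.26) + (1.8816*r + 1.8384)*(0.49*r^2 + 1.13*r + 1.36))/(0.49*r^2 + 1.13*r + 1.36)^3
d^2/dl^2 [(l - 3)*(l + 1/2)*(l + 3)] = 6*l + 1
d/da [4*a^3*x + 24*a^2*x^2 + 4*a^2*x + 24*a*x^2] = 4*x*(3*a^2 + 12*a*x + 2*a + 6*x)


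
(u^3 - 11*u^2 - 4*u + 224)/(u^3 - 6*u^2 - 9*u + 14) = (u^2 - 4*u - 32)/(u^2 + u - 2)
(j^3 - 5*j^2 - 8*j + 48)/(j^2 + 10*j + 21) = (j^2 - 8*j + 16)/(j + 7)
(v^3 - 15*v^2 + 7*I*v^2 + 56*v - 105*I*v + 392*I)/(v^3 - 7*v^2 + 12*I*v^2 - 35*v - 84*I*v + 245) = (v - 8)/(v + 5*I)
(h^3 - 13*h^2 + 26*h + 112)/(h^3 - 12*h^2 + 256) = (h^2 - 5*h - 14)/(h^2 - 4*h - 32)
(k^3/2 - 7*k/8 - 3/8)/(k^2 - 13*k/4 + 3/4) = (4*k^3 - 7*k - 3)/(2*(4*k^2 - 13*k + 3))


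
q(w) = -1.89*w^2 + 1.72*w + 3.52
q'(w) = 1.72 - 3.78*w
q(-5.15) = -55.47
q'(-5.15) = 21.19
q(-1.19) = -1.20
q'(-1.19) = 6.22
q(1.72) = 0.89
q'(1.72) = -4.78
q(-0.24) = 3.00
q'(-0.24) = 2.63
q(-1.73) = -5.11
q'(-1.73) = 8.26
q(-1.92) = -6.75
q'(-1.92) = 8.98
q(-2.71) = -15.02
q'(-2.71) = 11.96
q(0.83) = 3.65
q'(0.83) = -1.42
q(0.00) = 3.52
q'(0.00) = 1.72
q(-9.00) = -165.05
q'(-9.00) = 35.74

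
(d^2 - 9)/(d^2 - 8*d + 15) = (d + 3)/(d - 5)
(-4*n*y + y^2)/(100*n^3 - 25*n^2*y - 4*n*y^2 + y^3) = y/(-25*n^2 + y^2)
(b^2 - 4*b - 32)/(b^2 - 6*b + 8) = (b^2 - 4*b - 32)/(b^2 - 6*b + 8)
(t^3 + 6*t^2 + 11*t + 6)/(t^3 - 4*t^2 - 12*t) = (t^2 + 4*t + 3)/(t*(t - 6))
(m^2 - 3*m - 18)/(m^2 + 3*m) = (m - 6)/m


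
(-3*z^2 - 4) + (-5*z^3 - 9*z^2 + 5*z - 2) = -5*z^3 - 12*z^2 + 5*z - 6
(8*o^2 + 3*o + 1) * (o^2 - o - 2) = 8*o^4 - 5*o^3 - 18*o^2 - 7*o - 2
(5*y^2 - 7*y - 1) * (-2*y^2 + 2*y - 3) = -10*y^4 + 24*y^3 - 27*y^2 + 19*y + 3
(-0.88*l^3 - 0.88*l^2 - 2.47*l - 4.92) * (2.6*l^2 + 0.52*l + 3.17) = -2.288*l^5 - 2.7456*l^4 - 9.6692*l^3 - 16.866*l^2 - 10.3883*l - 15.5964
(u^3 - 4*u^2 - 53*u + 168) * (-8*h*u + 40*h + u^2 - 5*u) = -8*h*u^4 + 72*h*u^3 + 264*h*u^2 - 3464*h*u + 6720*h + u^5 - 9*u^4 - 33*u^3 + 433*u^2 - 840*u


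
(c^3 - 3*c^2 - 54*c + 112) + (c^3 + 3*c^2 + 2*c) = 2*c^3 - 52*c + 112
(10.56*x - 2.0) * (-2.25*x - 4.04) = -23.76*x^2 - 38.1624*x + 8.08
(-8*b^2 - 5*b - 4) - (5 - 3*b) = -8*b^2 - 2*b - 9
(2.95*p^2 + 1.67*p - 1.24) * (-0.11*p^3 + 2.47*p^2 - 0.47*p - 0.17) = -0.3245*p^5 + 7.1028*p^4 + 2.8748*p^3 - 4.3492*p^2 + 0.2989*p + 0.2108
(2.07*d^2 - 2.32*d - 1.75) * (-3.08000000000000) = -6.3756*d^2 + 7.1456*d + 5.39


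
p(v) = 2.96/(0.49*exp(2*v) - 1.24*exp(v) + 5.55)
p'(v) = 2.96*(-0.98*exp(2*v) + 1.24*exp(v))/(0.49*exp(2*v) - 1.24*exp(v) + 5.55)^2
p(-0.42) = 0.60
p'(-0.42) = 0.05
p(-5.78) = 0.53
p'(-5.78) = 0.00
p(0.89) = 0.54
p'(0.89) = -0.28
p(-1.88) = 0.55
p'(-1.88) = 0.02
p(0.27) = 0.62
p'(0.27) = -0.01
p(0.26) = 0.62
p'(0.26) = -0.01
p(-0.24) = 0.61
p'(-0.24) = 0.05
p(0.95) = 0.53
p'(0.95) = -0.31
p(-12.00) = 0.53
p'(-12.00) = 0.00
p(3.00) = 0.02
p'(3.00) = -0.03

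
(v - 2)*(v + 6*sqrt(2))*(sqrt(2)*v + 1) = sqrt(2)*v^3 - 2*sqrt(2)*v^2 + 13*v^2 - 26*v + 6*sqrt(2)*v - 12*sqrt(2)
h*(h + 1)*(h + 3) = h^3 + 4*h^2 + 3*h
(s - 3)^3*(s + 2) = s^4 - 7*s^3 + 9*s^2 + 27*s - 54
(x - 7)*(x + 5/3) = x^2 - 16*x/3 - 35/3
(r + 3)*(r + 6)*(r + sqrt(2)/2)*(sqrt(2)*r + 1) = sqrt(2)*r^4 + 2*r^3 + 9*sqrt(2)*r^3 + 18*r^2 + 37*sqrt(2)*r^2/2 + 9*sqrt(2)*r/2 + 36*r + 9*sqrt(2)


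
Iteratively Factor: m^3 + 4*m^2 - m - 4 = (m + 4)*(m^2 - 1) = (m + 1)*(m + 4)*(m - 1)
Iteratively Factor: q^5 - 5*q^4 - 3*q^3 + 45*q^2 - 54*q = (q)*(q^4 - 5*q^3 - 3*q^2 + 45*q - 54) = q*(q - 2)*(q^3 - 3*q^2 - 9*q + 27) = q*(q - 3)*(q - 2)*(q^2 - 9) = q*(q - 3)^2*(q - 2)*(q + 3)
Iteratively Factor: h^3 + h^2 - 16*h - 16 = (h + 1)*(h^2 - 16) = (h + 1)*(h + 4)*(h - 4)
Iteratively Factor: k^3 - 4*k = (k)*(k^2 - 4) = k*(k + 2)*(k - 2)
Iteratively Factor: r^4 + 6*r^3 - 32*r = (r + 4)*(r^3 + 2*r^2 - 8*r) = (r + 4)^2*(r^2 - 2*r) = (r - 2)*(r + 4)^2*(r)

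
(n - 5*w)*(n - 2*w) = n^2 - 7*n*w + 10*w^2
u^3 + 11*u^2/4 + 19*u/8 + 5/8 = (u + 1/2)*(u + 1)*(u + 5/4)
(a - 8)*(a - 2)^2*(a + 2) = a^4 - 10*a^3 + 12*a^2 + 40*a - 64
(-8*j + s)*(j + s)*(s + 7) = -8*j^2*s - 56*j^2 - 7*j*s^2 - 49*j*s + s^3 + 7*s^2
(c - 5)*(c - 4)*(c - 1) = c^3 - 10*c^2 + 29*c - 20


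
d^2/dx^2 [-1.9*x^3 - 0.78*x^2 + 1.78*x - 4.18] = -11.4*x - 1.56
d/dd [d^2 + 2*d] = 2*d + 2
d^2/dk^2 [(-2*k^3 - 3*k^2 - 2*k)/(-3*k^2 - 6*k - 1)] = 6*(10*k^3 + 3*k^2 - 4*k - 3)/(27*k^6 + 162*k^5 + 351*k^4 + 324*k^3 + 117*k^2 + 18*k + 1)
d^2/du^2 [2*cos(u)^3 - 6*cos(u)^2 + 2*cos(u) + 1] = -7*cos(u)/2 + 12*cos(2*u) - 9*cos(3*u)/2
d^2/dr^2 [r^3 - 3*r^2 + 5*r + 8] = 6*r - 6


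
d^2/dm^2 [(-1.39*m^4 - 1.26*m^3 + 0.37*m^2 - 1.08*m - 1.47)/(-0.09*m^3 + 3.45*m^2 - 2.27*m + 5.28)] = (-1.77635683940025e-15*m^7 + 33.2974620000001*m^6 - 62.843562*m^5 + 200.66604*m^4 - 289.77045*m^3 + 527.780664*m^2 + 27.838458*m - 33.146634)/(0.000729*m^9 - 0.083835*m^8 + 3.268836*m^7 - 45.420939*m^6 + 92.283948*m^5 - 248.340339*m^4 + 267.326171*m^3 - 370.163376*m^2 + 189.851904*m - 147.197952)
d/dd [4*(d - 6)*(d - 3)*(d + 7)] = 12*d^2 - 16*d - 180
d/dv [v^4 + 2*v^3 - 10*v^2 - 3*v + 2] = 4*v^3 + 6*v^2 - 20*v - 3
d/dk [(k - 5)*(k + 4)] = 2*k - 1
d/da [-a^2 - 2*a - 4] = -2*a - 2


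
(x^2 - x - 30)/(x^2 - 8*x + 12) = (x + 5)/(x - 2)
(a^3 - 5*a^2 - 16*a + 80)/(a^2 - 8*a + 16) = (a^2 - a - 20)/(a - 4)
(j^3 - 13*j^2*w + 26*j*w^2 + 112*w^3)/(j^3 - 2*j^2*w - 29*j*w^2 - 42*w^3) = (j - 8*w)/(j + 3*w)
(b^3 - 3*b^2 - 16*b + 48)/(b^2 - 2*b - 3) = (b^2 - 16)/(b + 1)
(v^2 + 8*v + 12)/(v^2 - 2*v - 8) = (v + 6)/(v - 4)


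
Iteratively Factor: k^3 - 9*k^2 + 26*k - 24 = (k - 4)*(k^2 - 5*k + 6) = (k - 4)*(k - 2)*(k - 3)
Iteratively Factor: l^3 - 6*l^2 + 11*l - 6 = (l - 1)*(l^2 - 5*l + 6) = (l - 3)*(l - 1)*(l - 2)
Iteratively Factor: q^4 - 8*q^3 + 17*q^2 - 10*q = (q)*(q^3 - 8*q^2 + 17*q - 10) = q*(q - 2)*(q^2 - 6*q + 5) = q*(q - 2)*(q - 1)*(q - 5)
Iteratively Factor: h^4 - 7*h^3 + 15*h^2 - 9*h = (h - 1)*(h^3 - 6*h^2 + 9*h) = (h - 3)*(h - 1)*(h^2 - 3*h) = (h - 3)^2*(h - 1)*(h)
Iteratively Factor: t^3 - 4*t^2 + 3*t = (t - 3)*(t^2 - t) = (t - 3)*(t - 1)*(t)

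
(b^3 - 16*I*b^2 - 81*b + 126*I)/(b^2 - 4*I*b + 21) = (b^2 - 9*I*b - 18)/(b + 3*I)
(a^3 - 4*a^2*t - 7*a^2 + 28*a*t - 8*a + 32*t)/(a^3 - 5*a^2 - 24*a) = (a^2 - 4*a*t + a - 4*t)/(a*(a + 3))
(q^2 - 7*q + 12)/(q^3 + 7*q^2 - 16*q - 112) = (q - 3)/(q^2 + 11*q + 28)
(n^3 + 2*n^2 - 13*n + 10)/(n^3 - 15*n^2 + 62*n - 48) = (n^2 + 3*n - 10)/(n^2 - 14*n + 48)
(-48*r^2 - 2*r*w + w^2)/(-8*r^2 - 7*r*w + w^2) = (6*r + w)/(r + w)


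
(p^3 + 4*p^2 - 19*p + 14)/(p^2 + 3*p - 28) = (p^2 - 3*p + 2)/(p - 4)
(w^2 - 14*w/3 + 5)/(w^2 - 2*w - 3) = (w - 5/3)/(w + 1)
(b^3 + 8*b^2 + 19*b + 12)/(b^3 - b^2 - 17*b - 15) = (b + 4)/(b - 5)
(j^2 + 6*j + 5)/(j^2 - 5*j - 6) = (j + 5)/(j - 6)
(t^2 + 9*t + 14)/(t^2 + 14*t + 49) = (t + 2)/(t + 7)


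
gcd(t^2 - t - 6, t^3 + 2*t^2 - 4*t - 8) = t + 2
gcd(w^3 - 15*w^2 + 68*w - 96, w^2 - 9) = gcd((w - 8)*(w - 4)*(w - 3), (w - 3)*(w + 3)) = w - 3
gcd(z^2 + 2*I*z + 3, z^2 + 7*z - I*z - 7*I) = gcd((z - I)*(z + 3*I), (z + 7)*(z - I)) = z - I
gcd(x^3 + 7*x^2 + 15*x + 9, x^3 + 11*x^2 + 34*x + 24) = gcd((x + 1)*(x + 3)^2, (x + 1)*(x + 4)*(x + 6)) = x + 1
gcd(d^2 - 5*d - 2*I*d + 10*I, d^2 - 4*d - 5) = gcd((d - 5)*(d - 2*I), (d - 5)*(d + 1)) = d - 5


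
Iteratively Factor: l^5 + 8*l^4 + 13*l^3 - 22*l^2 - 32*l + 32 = (l + 4)*(l^4 + 4*l^3 - 3*l^2 - 10*l + 8) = (l - 1)*(l + 4)*(l^3 + 5*l^2 + 2*l - 8) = (l - 1)*(l + 2)*(l + 4)*(l^2 + 3*l - 4) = (l - 1)^2*(l + 2)*(l + 4)*(l + 4)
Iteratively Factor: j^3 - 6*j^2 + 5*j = (j - 5)*(j^2 - j) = (j - 5)*(j - 1)*(j)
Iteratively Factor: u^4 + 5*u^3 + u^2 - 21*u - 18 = (u + 3)*(u^3 + 2*u^2 - 5*u - 6) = (u + 1)*(u + 3)*(u^2 + u - 6) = (u - 2)*(u + 1)*(u + 3)*(u + 3)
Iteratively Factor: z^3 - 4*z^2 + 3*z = (z - 1)*(z^2 - 3*z) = (z - 3)*(z - 1)*(z)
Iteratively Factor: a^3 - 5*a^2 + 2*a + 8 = (a + 1)*(a^2 - 6*a + 8) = (a - 2)*(a + 1)*(a - 4)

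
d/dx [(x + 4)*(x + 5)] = 2*x + 9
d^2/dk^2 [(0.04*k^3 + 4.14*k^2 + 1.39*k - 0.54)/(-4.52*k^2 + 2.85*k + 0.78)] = (-1.13686837721616e-13*k^4 - 164.39132*k^3 - 21.914928*k^2 - 71.2872*k + 13.722336)/(92.345408*k^6 - 174.67992*k^5 + 62.333964*k^4 + 37.138635*k^3 - 10.756746*k^2 - 5.20182*k - 0.474552)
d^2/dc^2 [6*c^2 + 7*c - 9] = 12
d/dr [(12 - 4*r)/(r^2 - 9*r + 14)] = 4*(r^2 - 6*r + 13)/(r^4 - 18*r^3 + 109*r^2 - 252*r + 196)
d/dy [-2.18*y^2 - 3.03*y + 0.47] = -4.36*y - 3.03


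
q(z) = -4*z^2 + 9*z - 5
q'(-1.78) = 23.24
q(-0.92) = -16.67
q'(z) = 9 - 8*z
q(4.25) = -39.00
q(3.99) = -32.77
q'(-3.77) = 39.16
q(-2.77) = -60.62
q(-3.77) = -95.78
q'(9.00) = -63.00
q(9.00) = -248.00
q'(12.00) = -87.00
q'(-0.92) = 16.36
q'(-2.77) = 31.16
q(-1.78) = -33.69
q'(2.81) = -13.48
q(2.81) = -11.29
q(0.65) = -0.84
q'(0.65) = 3.80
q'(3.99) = -22.92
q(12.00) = -473.00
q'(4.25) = -25.00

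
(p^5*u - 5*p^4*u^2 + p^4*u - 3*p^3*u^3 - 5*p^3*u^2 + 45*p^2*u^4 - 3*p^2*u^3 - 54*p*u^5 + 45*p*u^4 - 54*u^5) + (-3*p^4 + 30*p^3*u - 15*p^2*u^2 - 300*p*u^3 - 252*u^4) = p^5*u - 5*p^4*u^2 + p^4*u - 3*p^4 - 3*p^3*u^3 - 5*p^3*u^2 + 30*p^3*u + 45*p^2*u^4 - 3*p^2*u^3 - 15*p^2*u^2 - 54*p*u^5 + 45*p*u^4 - 300*p*u^3 - 54*u^5 - 252*u^4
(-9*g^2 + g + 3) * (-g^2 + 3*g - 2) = 9*g^4 - 28*g^3 + 18*g^2 + 7*g - 6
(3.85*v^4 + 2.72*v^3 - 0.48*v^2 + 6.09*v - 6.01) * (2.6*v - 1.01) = 10.01*v^5 + 3.1835*v^4 - 3.9952*v^3 + 16.3188*v^2 - 21.7769*v + 6.0701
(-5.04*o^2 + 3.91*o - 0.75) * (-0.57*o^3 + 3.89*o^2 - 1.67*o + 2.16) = 2.8728*o^5 - 21.8343*o^4 + 24.0542*o^3 - 20.3336*o^2 + 9.6981*o - 1.62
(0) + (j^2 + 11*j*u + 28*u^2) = j^2 + 11*j*u + 28*u^2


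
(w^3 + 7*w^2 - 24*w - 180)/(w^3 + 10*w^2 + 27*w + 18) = (w^2 + w - 30)/(w^2 + 4*w + 3)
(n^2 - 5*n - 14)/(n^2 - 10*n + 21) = (n + 2)/(n - 3)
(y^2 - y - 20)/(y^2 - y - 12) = (-y^2 + y + 20)/(-y^2 + y + 12)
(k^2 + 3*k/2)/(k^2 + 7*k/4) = 2*(2*k + 3)/(4*k + 7)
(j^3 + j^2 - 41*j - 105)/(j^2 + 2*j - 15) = (j^2 - 4*j - 21)/(j - 3)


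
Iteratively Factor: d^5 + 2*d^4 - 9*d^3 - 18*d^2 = (d - 3)*(d^4 + 5*d^3 + 6*d^2) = d*(d - 3)*(d^3 + 5*d^2 + 6*d) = d*(d - 3)*(d + 2)*(d^2 + 3*d) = d*(d - 3)*(d + 2)*(d + 3)*(d)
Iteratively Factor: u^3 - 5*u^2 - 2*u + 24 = (u + 2)*(u^2 - 7*u + 12) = (u - 4)*(u + 2)*(u - 3)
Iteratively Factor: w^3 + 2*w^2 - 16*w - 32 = (w + 2)*(w^2 - 16) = (w + 2)*(w + 4)*(w - 4)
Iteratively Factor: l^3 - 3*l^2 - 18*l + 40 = (l - 5)*(l^2 + 2*l - 8) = (l - 5)*(l - 2)*(l + 4)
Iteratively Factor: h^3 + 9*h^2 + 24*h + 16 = (h + 1)*(h^2 + 8*h + 16) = (h + 1)*(h + 4)*(h + 4)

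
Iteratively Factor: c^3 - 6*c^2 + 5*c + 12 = (c + 1)*(c^2 - 7*c + 12) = (c - 3)*(c + 1)*(c - 4)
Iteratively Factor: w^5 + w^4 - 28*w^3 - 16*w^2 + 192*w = (w - 4)*(w^4 + 5*w^3 - 8*w^2 - 48*w) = (w - 4)*(w + 4)*(w^3 + w^2 - 12*w) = (w - 4)*(w - 3)*(w + 4)*(w^2 + 4*w) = w*(w - 4)*(w - 3)*(w + 4)*(w + 4)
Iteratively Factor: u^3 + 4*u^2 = (u)*(u^2 + 4*u) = u*(u + 4)*(u)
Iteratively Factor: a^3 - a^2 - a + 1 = (a - 1)*(a^2 - 1) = (a - 1)^2*(a + 1)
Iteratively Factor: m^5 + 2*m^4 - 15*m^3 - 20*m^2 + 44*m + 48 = (m + 4)*(m^4 - 2*m^3 - 7*m^2 + 8*m + 12) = (m - 3)*(m + 4)*(m^3 + m^2 - 4*m - 4) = (m - 3)*(m + 2)*(m + 4)*(m^2 - m - 2) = (m - 3)*(m + 1)*(m + 2)*(m + 4)*(m - 2)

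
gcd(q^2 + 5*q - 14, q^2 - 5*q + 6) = q - 2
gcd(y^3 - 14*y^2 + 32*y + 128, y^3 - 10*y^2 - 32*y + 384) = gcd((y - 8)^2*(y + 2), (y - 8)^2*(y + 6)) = y^2 - 16*y + 64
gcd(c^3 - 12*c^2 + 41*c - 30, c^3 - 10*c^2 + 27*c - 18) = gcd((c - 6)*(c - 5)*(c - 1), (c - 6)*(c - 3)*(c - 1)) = c^2 - 7*c + 6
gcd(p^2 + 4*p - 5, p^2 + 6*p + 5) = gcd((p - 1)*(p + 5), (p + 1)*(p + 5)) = p + 5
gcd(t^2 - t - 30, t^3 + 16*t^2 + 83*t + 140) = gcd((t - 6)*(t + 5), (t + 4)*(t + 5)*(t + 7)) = t + 5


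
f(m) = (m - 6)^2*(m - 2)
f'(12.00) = 156.00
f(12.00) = 360.00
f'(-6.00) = 336.00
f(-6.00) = -1152.00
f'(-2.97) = 169.62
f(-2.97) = -399.89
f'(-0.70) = 81.07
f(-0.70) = -121.20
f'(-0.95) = 89.31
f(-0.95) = -142.49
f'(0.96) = 35.88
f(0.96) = -26.42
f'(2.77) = 5.46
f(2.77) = 8.03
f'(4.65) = -5.33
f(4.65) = 4.83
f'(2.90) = 4.03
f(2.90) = 8.65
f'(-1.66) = 114.75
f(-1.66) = -214.75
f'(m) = (m - 6)^2 + (m - 2)*(2*m - 12)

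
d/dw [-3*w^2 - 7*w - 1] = -6*w - 7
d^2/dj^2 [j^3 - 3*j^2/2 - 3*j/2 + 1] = 6*j - 3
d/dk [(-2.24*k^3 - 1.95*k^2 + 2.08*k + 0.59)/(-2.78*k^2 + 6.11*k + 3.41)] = (6.2272*k^4 - 27.3728*k^3 - 29.0473*k^2 - 10.0186*k + 3.4879)/(7.7284*k^4 - 33.9716*k^3 + 18.3725*k^2 + 41.6702*k + 11.6281)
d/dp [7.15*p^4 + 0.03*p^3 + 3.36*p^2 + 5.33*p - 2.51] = 28.6*p^3 + 0.09*p^2 + 6.72*p + 5.33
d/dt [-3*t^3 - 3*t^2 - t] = -9*t^2 - 6*t - 1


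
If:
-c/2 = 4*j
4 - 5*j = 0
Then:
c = -32/5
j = 4/5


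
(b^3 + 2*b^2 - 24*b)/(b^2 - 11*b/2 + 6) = 2*b*(b + 6)/(2*b - 3)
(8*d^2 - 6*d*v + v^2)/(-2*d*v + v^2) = (-4*d + v)/v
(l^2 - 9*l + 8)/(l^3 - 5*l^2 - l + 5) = (l - 8)/(l^2 - 4*l - 5)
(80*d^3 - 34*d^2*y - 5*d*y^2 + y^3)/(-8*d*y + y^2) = -10*d^2/y + 3*d + y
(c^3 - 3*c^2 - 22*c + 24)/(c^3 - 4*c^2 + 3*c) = (c^2 - 2*c - 24)/(c*(c - 3))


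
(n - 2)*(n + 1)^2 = n^3 - 3*n - 2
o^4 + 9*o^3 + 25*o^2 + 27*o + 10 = (o + 1)^2*(o + 2)*(o + 5)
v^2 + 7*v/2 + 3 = (v + 3/2)*(v + 2)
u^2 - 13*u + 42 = (u - 7)*(u - 6)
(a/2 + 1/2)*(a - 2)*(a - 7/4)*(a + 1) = a^4/2 - 7*a^3/8 - 3*a^2/2 + 13*a/8 + 7/4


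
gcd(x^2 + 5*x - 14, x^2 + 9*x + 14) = x + 7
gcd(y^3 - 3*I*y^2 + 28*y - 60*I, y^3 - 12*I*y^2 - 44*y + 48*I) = y^2 - 8*I*y - 12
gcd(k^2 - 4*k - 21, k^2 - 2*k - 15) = k + 3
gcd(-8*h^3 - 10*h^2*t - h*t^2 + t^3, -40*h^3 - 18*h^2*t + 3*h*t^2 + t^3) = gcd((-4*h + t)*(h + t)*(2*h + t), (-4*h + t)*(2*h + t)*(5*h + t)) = -8*h^2 - 2*h*t + t^2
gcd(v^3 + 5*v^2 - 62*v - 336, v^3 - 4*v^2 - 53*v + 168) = v^2 - v - 56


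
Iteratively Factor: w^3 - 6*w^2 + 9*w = (w)*(w^2 - 6*w + 9) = w*(w - 3)*(w - 3)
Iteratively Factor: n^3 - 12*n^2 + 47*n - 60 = (n - 5)*(n^2 - 7*n + 12) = (n - 5)*(n - 3)*(n - 4)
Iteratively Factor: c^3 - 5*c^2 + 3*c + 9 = (c - 3)*(c^2 - 2*c - 3) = (c - 3)^2*(c + 1)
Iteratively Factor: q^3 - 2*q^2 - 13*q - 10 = (q + 2)*(q^2 - 4*q - 5) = (q + 1)*(q + 2)*(q - 5)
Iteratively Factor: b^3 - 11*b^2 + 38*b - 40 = (b - 5)*(b^2 - 6*b + 8) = (b - 5)*(b - 2)*(b - 4)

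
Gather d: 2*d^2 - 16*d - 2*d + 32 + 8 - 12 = 2*d^2 - 18*d + 28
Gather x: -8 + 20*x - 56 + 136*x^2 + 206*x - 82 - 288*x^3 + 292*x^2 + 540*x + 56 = -288*x^3 + 428*x^2 + 766*x - 90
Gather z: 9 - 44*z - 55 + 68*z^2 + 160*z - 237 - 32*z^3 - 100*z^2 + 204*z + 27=-32*z^3 - 32*z^2 + 320*z - 256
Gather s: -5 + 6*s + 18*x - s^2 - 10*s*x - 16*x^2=-s^2 + s*(6 - 10*x) - 16*x^2 + 18*x - 5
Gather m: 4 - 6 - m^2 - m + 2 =-m^2 - m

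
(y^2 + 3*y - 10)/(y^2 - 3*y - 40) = (y - 2)/(y - 8)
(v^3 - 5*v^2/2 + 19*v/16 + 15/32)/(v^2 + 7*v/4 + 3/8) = (8*v^2 - 22*v + 15)/(4*(2*v + 3))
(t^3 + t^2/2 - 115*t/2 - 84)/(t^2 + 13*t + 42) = (t^2 - 13*t/2 - 12)/(t + 6)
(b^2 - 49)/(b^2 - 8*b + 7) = (b + 7)/(b - 1)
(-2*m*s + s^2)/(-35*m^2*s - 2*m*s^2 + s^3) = (2*m - s)/(35*m^2 + 2*m*s - s^2)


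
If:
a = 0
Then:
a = 0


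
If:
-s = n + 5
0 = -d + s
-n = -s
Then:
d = -5/2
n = -5/2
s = -5/2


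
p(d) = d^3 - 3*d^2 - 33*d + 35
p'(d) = 3*d^2 - 6*d - 33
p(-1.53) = 74.89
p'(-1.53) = -16.80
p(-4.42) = 35.90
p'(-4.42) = 52.13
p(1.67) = -23.82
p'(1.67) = -34.65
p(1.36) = -12.91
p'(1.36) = -35.61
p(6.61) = -25.40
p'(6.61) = 58.42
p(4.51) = -83.12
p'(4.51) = 0.96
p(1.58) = -20.68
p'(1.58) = -34.99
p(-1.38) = 72.20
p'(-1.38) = -19.01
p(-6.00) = -91.00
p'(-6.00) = 111.00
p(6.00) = -55.00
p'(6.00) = 39.00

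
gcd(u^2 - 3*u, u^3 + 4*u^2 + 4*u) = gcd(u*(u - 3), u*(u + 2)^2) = u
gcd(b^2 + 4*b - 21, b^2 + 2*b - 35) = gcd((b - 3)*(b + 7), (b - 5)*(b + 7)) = b + 7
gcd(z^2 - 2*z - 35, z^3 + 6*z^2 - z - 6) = 1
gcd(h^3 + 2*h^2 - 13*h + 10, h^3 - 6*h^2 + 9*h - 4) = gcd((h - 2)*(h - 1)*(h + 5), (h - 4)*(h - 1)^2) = h - 1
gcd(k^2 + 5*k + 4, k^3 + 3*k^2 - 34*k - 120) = k + 4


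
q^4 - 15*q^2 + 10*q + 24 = (q - 3)*(q - 2)*(q + 1)*(q + 4)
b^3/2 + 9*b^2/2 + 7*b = b*(b/2 + 1)*(b + 7)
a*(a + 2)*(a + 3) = a^3 + 5*a^2 + 6*a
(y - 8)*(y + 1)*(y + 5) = y^3 - 2*y^2 - 43*y - 40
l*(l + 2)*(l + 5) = l^3 + 7*l^2 + 10*l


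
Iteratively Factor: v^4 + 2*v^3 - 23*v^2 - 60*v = (v - 5)*(v^3 + 7*v^2 + 12*v) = (v - 5)*(v + 4)*(v^2 + 3*v) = v*(v - 5)*(v + 4)*(v + 3)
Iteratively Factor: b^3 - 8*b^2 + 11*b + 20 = (b + 1)*(b^2 - 9*b + 20) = (b - 4)*(b + 1)*(b - 5)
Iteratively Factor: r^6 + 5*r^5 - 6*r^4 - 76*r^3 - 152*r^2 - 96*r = (r + 3)*(r^5 + 2*r^4 - 12*r^3 - 40*r^2 - 32*r) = (r - 4)*(r + 3)*(r^4 + 6*r^3 + 12*r^2 + 8*r) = (r - 4)*(r + 2)*(r + 3)*(r^3 + 4*r^2 + 4*r) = (r - 4)*(r + 2)^2*(r + 3)*(r^2 + 2*r) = r*(r - 4)*(r + 2)^2*(r + 3)*(r + 2)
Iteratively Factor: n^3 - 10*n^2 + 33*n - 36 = (n - 4)*(n^2 - 6*n + 9) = (n - 4)*(n - 3)*(n - 3)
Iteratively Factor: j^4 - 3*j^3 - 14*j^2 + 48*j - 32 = (j - 1)*(j^3 - 2*j^2 - 16*j + 32) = (j - 4)*(j - 1)*(j^2 + 2*j - 8) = (j - 4)*(j - 1)*(j + 4)*(j - 2)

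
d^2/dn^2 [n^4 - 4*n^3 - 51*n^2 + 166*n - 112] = 12*n^2 - 24*n - 102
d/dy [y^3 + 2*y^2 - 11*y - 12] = 3*y^2 + 4*y - 11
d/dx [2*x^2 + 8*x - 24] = 4*x + 8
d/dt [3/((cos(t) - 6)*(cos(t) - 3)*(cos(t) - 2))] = 3*(-3*sin(t)^2 - 22*cos(t) + 39)*sin(t)/((cos(t) - 6)^2*(cos(t) - 3)^2*(cos(t) - 2)^2)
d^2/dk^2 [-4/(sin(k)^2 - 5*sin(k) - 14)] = 4*(4*sin(k)^4 - 15*sin(k)^3 + 75*sin(k)^2 - 40*sin(k) - 78)/((sin(k) - 7)^3*(sin(k) + 2)^3)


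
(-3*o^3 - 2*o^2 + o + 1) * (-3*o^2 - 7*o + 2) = 9*o^5 + 27*o^4 + 5*o^3 - 14*o^2 - 5*o + 2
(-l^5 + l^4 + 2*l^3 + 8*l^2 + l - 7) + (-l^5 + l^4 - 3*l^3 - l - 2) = -2*l^5 + 2*l^4 - l^3 + 8*l^2 - 9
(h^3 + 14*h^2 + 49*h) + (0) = h^3 + 14*h^2 + 49*h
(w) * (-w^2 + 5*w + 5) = -w^3 + 5*w^2 + 5*w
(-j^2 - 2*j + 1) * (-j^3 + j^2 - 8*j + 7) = j^5 + j^4 + 5*j^3 + 10*j^2 - 22*j + 7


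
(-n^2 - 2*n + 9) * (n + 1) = -n^3 - 3*n^2 + 7*n + 9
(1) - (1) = 0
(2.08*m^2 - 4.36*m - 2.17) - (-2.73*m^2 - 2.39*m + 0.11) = 4.81*m^2 - 1.97*m - 2.28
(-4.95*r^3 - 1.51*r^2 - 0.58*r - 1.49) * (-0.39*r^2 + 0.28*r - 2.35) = 1.9305*r^5 - 0.7971*r^4 + 11.4359*r^3 + 3.9672*r^2 + 0.9458*r + 3.5015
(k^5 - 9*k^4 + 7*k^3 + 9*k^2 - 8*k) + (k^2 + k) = k^5 - 9*k^4 + 7*k^3 + 10*k^2 - 7*k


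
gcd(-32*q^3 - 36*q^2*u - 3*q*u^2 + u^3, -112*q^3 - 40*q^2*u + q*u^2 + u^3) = 4*q + u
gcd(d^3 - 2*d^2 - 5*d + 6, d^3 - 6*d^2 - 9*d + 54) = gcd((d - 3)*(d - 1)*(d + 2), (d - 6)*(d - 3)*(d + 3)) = d - 3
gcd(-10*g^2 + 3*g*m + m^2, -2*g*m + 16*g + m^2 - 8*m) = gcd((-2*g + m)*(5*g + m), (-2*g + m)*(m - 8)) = 2*g - m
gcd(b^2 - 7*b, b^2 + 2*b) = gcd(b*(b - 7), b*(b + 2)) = b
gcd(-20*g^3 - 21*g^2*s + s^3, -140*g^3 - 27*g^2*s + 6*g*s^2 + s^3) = -20*g^2 - g*s + s^2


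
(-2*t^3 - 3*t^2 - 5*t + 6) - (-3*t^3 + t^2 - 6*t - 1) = t^3 - 4*t^2 + t + 7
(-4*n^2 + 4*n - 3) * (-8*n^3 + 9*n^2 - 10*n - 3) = 32*n^5 - 68*n^4 + 100*n^3 - 55*n^2 + 18*n + 9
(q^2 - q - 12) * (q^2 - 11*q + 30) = q^4 - 12*q^3 + 29*q^2 + 102*q - 360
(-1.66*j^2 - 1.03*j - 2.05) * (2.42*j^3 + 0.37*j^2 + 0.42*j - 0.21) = -4.0172*j^5 - 3.1068*j^4 - 6.0393*j^3 - 0.8425*j^2 - 0.6447*j + 0.4305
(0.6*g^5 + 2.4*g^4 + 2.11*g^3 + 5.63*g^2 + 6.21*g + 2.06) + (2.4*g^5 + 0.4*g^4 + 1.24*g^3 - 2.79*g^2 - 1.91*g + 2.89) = 3.0*g^5 + 2.8*g^4 + 3.35*g^3 + 2.84*g^2 + 4.3*g + 4.95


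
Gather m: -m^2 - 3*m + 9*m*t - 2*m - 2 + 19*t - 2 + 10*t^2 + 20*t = -m^2 + m*(9*t - 5) + 10*t^2 + 39*t - 4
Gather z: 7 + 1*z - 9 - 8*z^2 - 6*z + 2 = -8*z^2 - 5*z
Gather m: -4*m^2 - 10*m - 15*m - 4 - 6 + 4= -4*m^2 - 25*m - 6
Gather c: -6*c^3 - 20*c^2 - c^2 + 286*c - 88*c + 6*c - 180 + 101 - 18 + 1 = -6*c^3 - 21*c^2 + 204*c - 96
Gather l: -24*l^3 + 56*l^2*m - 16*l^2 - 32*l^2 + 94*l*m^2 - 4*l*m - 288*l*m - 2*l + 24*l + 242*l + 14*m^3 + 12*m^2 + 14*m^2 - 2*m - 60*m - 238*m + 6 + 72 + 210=-24*l^3 + l^2*(56*m - 48) + l*(94*m^2 - 292*m + 264) + 14*m^3 + 26*m^2 - 300*m + 288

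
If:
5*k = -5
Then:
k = -1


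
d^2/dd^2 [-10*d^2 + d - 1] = -20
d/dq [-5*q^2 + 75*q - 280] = 75 - 10*q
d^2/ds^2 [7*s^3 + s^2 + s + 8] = 42*s + 2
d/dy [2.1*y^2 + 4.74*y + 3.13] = 4.2*y + 4.74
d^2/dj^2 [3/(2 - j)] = -6/(j - 2)^3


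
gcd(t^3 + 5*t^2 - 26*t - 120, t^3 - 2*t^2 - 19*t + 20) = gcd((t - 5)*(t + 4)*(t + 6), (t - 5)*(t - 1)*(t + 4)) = t^2 - t - 20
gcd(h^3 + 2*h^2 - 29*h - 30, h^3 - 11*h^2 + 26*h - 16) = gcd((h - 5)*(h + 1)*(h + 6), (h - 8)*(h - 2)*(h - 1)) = 1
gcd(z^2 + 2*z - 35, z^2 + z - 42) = z + 7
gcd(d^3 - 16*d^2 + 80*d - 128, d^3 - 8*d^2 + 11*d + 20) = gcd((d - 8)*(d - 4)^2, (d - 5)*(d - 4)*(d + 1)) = d - 4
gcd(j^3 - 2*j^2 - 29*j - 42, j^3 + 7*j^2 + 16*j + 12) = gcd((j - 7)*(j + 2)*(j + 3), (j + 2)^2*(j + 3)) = j^2 + 5*j + 6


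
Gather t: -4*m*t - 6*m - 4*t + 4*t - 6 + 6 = -4*m*t - 6*m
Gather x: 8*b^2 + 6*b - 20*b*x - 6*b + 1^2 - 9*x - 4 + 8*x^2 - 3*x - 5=8*b^2 + 8*x^2 + x*(-20*b - 12) - 8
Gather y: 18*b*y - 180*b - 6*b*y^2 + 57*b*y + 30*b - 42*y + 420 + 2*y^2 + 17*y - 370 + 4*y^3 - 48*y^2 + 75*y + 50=-150*b + 4*y^3 + y^2*(-6*b - 46) + y*(75*b + 50) + 100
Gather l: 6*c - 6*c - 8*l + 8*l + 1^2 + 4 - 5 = 0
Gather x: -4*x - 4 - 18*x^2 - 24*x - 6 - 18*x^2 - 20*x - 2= -36*x^2 - 48*x - 12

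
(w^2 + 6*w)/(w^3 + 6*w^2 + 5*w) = (w + 6)/(w^2 + 6*w + 5)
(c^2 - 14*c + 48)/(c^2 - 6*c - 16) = (c - 6)/(c + 2)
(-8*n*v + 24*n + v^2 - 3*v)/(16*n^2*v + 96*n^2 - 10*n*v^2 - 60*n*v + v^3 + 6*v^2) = (v - 3)/(-2*n*v - 12*n + v^2 + 6*v)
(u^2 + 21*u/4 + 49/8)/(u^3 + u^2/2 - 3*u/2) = (8*u^2 + 42*u + 49)/(4*u*(2*u^2 + u - 3))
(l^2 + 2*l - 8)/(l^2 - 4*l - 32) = (l - 2)/(l - 8)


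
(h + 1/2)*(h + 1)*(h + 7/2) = h^3 + 5*h^2 + 23*h/4 + 7/4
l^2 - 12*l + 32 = (l - 8)*(l - 4)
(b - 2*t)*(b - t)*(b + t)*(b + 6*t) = b^4 + 4*b^3*t - 13*b^2*t^2 - 4*b*t^3 + 12*t^4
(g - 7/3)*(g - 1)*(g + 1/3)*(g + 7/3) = g^4 - 2*g^3/3 - 52*g^2/9 + 98*g/27 + 49/27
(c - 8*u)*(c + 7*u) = c^2 - c*u - 56*u^2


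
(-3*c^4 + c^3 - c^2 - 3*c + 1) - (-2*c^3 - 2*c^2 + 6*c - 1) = -3*c^4 + 3*c^3 + c^2 - 9*c + 2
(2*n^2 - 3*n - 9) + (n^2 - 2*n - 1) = 3*n^2 - 5*n - 10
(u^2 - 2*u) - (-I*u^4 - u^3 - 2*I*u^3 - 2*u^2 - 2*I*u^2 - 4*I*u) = I*u^4 + u^3 + 2*I*u^3 + 3*u^2 + 2*I*u^2 - 2*u + 4*I*u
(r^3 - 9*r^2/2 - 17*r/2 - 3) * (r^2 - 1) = r^5 - 9*r^4/2 - 19*r^3/2 + 3*r^2/2 + 17*r/2 + 3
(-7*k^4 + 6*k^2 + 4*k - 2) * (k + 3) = -7*k^5 - 21*k^4 + 6*k^3 + 22*k^2 + 10*k - 6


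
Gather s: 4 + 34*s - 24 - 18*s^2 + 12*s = -18*s^2 + 46*s - 20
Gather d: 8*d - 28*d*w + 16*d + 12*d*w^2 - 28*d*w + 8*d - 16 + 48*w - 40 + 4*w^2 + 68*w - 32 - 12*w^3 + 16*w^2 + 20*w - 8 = d*(12*w^2 - 56*w + 32) - 12*w^3 + 20*w^2 + 136*w - 96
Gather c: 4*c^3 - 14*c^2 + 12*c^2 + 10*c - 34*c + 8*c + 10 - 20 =4*c^3 - 2*c^2 - 16*c - 10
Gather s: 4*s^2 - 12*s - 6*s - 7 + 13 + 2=4*s^2 - 18*s + 8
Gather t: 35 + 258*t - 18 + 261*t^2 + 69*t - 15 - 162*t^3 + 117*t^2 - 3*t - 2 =-162*t^3 + 378*t^2 + 324*t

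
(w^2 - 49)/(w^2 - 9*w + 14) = (w + 7)/(w - 2)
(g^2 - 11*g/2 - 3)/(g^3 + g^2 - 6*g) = (g^2 - 11*g/2 - 3)/(g*(g^2 + g - 6))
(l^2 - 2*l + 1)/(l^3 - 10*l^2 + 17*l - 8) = 1/(l - 8)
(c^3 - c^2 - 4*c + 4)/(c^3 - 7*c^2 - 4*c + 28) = (c - 1)/(c - 7)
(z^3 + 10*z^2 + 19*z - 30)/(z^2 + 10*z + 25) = (z^2 + 5*z - 6)/(z + 5)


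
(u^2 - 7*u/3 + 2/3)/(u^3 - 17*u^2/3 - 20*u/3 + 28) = (3*u - 1)/(3*u^2 - 11*u - 42)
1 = 1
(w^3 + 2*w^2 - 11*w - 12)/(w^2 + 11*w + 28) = (w^2 - 2*w - 3)/(w + 7)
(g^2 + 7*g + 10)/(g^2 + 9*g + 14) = (g + 5)/(g + 7)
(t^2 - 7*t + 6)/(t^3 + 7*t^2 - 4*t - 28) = (t^2 - 7*t + 6)/(t^3 + 7*t^2 - 4*t - 28)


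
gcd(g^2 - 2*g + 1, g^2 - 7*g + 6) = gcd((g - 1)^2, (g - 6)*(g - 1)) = g - 1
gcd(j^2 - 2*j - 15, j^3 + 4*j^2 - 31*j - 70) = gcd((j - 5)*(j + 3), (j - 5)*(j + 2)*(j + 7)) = j - 5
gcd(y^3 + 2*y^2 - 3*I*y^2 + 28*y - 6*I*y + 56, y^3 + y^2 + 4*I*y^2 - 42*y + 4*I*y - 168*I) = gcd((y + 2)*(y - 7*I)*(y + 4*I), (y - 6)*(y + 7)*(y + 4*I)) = y + 4*I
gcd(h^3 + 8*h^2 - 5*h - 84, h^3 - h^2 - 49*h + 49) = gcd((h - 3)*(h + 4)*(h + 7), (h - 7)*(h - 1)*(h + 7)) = h + 7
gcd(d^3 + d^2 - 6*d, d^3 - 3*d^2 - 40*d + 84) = d - 2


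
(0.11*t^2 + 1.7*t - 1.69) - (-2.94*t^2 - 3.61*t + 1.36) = 3.05*t^2 + 5.31*t - 3.05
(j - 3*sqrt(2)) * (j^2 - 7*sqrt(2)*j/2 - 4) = j^3 - 13*sqrt(2)*j^2/2 + 17*j + 12*sqrt(2)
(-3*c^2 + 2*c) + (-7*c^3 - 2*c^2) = -7*c^3 - 5*c^2 + 2*c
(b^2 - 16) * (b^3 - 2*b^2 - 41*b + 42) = b^5 - 2*b^4 - 57*b^3 + 74*b^2 + 656*b - 672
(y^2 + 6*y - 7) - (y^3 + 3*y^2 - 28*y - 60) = -y^3 - 2*y^2 + 34*y + 53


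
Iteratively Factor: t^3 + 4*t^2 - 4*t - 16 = (t + 2)*(t^2 + 2*t - 8) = (t - 2)*(t + 2)*(t + 4)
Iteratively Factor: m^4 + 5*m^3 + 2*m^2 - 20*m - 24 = (m + 3)*(m^3 + 2*m^2 - 4*m - 8) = (m + 2)*(m + 3)*(m^2 - 4) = (m + 2)^2*(m + 3)*(m - 2)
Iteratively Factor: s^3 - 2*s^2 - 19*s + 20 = (s - 5)*(s^2 + 3*s - 4) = (s - 5)*(s + 4)*(s - 1)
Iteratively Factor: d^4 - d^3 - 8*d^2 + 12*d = (d - 2)*(d^3 + d^2 - 6*d) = (d - 2)*(d + 3)*(d^2 - 2*d) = (d - 2)^2*(d + 3)*(d)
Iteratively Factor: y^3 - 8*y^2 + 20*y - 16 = (y - 2)*(y^2 - 6*y + 8) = (y - 4)*(y - 2)*(y - 2)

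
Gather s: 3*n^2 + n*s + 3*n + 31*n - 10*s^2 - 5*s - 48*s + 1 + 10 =3*n^2 + 34*n - 10*s^2 + s*(n - 53) + 11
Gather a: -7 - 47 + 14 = -40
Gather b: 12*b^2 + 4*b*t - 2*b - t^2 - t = 12*b^2 + b*(4*t - 2) - t^2 - t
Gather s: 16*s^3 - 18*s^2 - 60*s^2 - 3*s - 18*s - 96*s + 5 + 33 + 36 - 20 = 16*s^3 - 78*s^2 - 117*s + 54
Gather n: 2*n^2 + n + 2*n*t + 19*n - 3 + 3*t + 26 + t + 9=2*n^2 + n*(2*t + 20) + 4*t + 32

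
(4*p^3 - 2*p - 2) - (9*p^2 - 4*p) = 4*p^3 - 9*p^2 + 2*p - 2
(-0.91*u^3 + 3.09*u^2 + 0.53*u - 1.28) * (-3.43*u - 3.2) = 3.1213*u^4 - 7.6867*u^3 - 11.7059*u^2 + 2.6944*u + 4.096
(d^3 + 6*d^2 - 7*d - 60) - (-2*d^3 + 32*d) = 3*d^3 + 6*d^2 - 39*d - 60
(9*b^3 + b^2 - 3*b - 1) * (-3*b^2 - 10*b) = -27*b^5 - 93*b^4 - b^3 + 33*b^2 + 10*b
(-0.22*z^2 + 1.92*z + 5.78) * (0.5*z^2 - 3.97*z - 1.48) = -0.11*z^4 + 1.8334*z^3 - 4.4068*z^2 - 25.7882*z - 8.5544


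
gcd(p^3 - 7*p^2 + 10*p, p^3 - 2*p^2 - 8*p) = p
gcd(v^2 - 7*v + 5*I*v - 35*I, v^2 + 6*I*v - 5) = v + 5*I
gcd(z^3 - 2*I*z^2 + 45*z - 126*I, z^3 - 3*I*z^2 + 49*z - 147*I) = z^2 + 4*I*z + 21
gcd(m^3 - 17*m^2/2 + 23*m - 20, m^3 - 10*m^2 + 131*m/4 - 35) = m^2 - 13*m/2 + 10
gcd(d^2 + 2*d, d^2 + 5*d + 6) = d + 2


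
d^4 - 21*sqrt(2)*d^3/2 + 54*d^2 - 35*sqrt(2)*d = d*(d - 7*sqrt(2))*(d - 5*sqrt(2)/2)*(d - sqrt(2))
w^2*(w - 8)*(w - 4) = w^4 - 12*w^3 + 32*w^2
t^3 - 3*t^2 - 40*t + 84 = (t - 7)*(t - 2)*(t + 6)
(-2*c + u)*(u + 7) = -2*c*u - 14*c + u^2 + 7*u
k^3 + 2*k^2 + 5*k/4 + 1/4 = (k + 1/2)^2*(k + 1)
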